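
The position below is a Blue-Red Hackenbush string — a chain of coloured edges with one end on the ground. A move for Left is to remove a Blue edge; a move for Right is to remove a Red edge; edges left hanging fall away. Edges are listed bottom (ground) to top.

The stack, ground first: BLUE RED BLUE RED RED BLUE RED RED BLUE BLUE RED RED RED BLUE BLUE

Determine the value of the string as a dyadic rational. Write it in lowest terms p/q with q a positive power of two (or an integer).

9415/16384

B: Left { 0 }, Right { (no moves) } gives simplest 1
BR: Left { 0 }, Right { 1 } gives simplest 1/2
BRB: Left { 0 1/2 }, Right { 1 } gives simplest 3/4
BRBR: Left { 0 1/2 }, Right { 3/4 1 } gives simplest 5/8
BRBRR: Left { 0 1/2 }, Right { 5/8 3/4 1 } gives simplest 9/16
BRBRRB: Left { 0 1/2 9/16 }, Right { 5/8 3/4 1 } gives simplest 19/32
BRBRRBR: Left { 0 1/2 9/16 }, Right { 19/32 5/8 3/4 1 } gives simplest 37/64
BRBRRBRR: Left { 0 1/2 9/16 }, Right { 37/64 19/32 5/8 3/4 1 } gives simplest 73/128
BRBRRBRRB: Left { 0 1/2 9/16 73/128 }, Right { 37/64 19/32 5/8 3/4 1 } gives simplest 147/256
BRBRRBRRBB: Left { 0 1/2 9/16 73/128 147/256 }, Right { 37/64 19/32 5/8 3/4 1 } gives simplest 295/512
BRBRRBRRBBR: Left { 0 1/2 9/16 73/128 147/256 }, Right { 295/512 37/64 19/32 5/8 3/4 1 } gives simplest 589/1024
BRBRRBRRBBRR: Left { 0 1/2 9/16 73/128 147/256 }, Right { 589/1024 295/512 37/64 19/32 5/8 3/4 1 } gives simplest 1177/2048
BRBRRBRRBBRRR: Left { 0 1/2 9/16 73/128 147/256 }, Right { 1177/2048 589/1024 295/512 37/64 19/32 5/8 3/4 1 } gives simplest 2353/4096
BRBRRBRRBBRRRB: Left { 0 1/2 9/16 73/128 147/256 2353/4096 }, Right { 1177/2048 589/1024 295/512 37/64 19/32 5/8 3/4 1 } gives simplest 4707/8192
BRBRRBRRBBRRRBB: Left { 0 1/2 9/16 73/128 147/256 2353/4096 4707/8192 }, Right { 1177/2048 589/1024 295/512 37/64 19/32 5/8 3/4 1 } gives simplest 9415/16384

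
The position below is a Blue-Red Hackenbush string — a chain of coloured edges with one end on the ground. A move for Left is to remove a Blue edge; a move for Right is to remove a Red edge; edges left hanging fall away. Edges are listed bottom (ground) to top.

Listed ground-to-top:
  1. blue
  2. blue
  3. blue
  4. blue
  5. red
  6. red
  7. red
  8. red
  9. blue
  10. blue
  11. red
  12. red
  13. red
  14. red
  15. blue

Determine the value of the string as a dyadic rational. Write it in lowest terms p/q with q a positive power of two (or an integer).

Prefix values for blue blue blue blue red red red red blue blue red red red red blue via {L|R} + simplicity:
edge 1 of 15 (blue): { 0 | none } — 1
edge 2 of 15 (blue): { 0 1 | none } — 2
edge 3 of 15 (blue): { 0 1 2 | none } — 3
edge 4 of 15 (blue): { 0 1 2 3 | none } — 4
edge 5 of 15 (red): { 0 1 2 3 | 4 } — 7/2
edge 6 of 15 (red): { 0 1 2 3 | 7/2 4 } — 13/4
edge 7 of 15 (red): { 0 1 2 3 | 13/4 7/2 4 } — 25/8
edge 8 of 15 (red): { 0 1 2 3 | 25/8 13/4 7/2 4 } — 49/16
edge 9 of 15 (blue): { 0 1 2 3 49/16 | 25/8 13/4 7/2 4 } — 99/32
edge 10 of 15 (blue): { 0 1 2 3 49/16 99/32 | 25/8 13/4 7/2 4 } — 199/64
edge 11 of 15 (red): { 0 1 2 3 49/16 99/32 | 199/64 25/8 13/4 7/2 4 } — 397/128
edge 12 of 15 (red): { 0 1 2 3 49/16 99/32 | 397/128 199/64 25/8 13/4 7/2 4 } — 793/256
edge 13 of 15 (red): { 0 1 2 3 49/16 99/32 | 793/256 397/128 199/64 25/8 13/4 7/2 4 } — 1585/512
edge 14 of 15 (red): { 0 1 2 3 49/16 99/32 | 1585/512 793/256 397/128 199/64 25/8 13/4 7/2 4 } — 3169/1024
edge 15 of 15 (blue): { 0 1 2 3 49/16 99/32 3169/1024 | 1585/512 793/256 397/128 199/64 25/8 13/4 7/2 4 } — 6339/2048

6339/2048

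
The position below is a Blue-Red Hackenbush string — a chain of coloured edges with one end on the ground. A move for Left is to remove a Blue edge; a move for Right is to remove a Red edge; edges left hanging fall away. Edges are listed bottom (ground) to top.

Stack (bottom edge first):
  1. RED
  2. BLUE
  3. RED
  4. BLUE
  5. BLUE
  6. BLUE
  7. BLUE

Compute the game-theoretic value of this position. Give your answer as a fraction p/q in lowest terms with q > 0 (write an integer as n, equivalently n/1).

g_1 [R]  L=[]  R=[0]  — -1
g_2 [RB]  L=[-1]  R=[0]  — -1/2
g_3 [RBR]  L=[-1]  R=[-1/2; 0]  — -3/4
g_4 [RBRB]  L=[-1; -3/4]  R=[-1/2; 0]  — -5/8
g_5 [RBRBB]  L=[-1; -3/4; -5/8]  R=[-1/2; 0]  — -9/16
g_6 [RBRBBB]  L=[-1; -3/4; -5/8; -9/16]  R=[-1/2; 0]  — -17/32
g_7 [RBRBBBB]  L=[-1; -3/4; -5/8; -9/16; -17/32]  R=[-1/2; 0]  — -33/64

-33/64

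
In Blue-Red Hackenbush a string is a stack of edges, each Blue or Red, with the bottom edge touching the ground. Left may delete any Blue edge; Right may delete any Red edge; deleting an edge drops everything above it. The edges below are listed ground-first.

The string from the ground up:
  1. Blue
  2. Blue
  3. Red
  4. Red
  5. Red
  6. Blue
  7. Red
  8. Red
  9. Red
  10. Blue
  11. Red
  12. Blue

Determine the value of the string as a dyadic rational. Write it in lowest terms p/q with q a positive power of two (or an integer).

1 of 12 · B · max L 0 · min R +∞ → 1
2 of 12 · BB · max L 1 · min R +∞ → 2
3 of 12 · BBR · max L 1 · min R 2 → 3/2
4 of 12 · BBRR · max L 1 · min R 3/2 → 5/4
5 of 12 · BBRRR · max L 1 · min R 5/4 → 9/8
6 of 12 · BBRRRB · max L 9/8 · min R 5/4 → 19/16
7 of 12 · BBRRRBR · max L 9/8 · min R 19/16 → 37/32
8 of 12 · BBRRRBRR · max L 9/8 · min R 37/32 → 73/64
9 of 12 · BBRRRBRRR · max L 9/8 · min R 73/64 → 145/128
10 of 12 · BBRRRBRRRB · max L 145/128 · min R 73/64 → 291/256
11 of 12 · BBRRRBRRRBR · max L 145/128 · min R 291/256 → 581/512
12 of 12 · BBRRRBRRRBRB · max L 581/512 · min R 291/256 → 1163/1024

1163/1024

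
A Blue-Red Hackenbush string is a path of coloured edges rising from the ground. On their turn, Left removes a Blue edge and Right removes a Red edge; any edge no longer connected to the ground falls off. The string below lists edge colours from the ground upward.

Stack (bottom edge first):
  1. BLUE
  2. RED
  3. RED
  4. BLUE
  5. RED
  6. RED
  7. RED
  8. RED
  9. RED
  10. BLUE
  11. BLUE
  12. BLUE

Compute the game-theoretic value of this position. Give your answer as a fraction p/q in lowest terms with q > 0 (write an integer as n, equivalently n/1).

527/2048

Build v(s[:k]) for k = 1..12, string s = BLUE RED RED BLUE RED RED RED RED RED BLUE BLUE BLUE.
v(B) = { 0 | (no moves) } -> 1
v(BR) = { 0 | 1 } -> 1/2
v(BRR) = { 0 | 1/2,1 } -> 1/4
v(BRRB) = { 0,1/4 | 1/2,1 } -> 3/8
v(BRRBR) = { 0,1/4 | 3/8,1/2,1 } -> 5/16
v(BRRBRR) = { 0,1/4 | 5/16,3/8,1/2,1 } -> 9/32
v(BRRBRRR) = { 0,1/4 | 9/32,5/16,3/8,1/2,1 } -> 17/64
v(BRRBRRRR) = { 0,1/4 | 17/64,9/32,5/16,3/8,1/2,1 } -> 33/128
v(BRRBRRRRR) = { 0,1/4 | 33/128,17/64,9/32,5/16,3/8,1/2,1 } -> 65/256
v(BRRBRRRRRB) = { 0,1/4,65/256 | 33/128,17/64,9/32,5/16,3/8,1/2,1 } -> 131/512
v(BRRBRRRRRBB) = { 0,1/4,65/256,131/512 | 33/128,17/64,9/32,5/16,3/8,1/2,1 } -> 263/1024
v(BRRBRRRRRBBB) = { 0,1/4,65/256,131/512,263/1024 | 33/128,17/64,9/32,5/16,3/8,1/2,1 } -> 527/2048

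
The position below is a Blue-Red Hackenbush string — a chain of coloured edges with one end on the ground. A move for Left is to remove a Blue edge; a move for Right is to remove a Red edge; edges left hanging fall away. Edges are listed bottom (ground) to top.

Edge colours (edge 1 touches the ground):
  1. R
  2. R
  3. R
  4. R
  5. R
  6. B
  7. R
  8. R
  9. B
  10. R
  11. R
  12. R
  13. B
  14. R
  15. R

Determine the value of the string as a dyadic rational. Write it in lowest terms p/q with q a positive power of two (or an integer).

-4983/1024

step 1: add R to get R; options L={ · } R={ 0 } => -1
step 2: add R to get RR; options L={ · } R={ -1,0 } => -2
step 3: add R to get RRR; options L={ · } R={ -2,-1,0 } => -3
step 4: add R to get RRRR; options L={ · } R={ -3,-2,-1,0 } => -4
step 5: add R to get RRRRR; options L={ · } R={ -4,-3,-2,-1,0 } => -5
step 6: add B to get RRRRRB; options L={ -5 } R={ -4,-3,-2,-1,0 } => -9/2
step 7: add R to get RRRRRBR; options L={ -5 } R={ -9/2,-4,-3,-2,-1,0 } => -19/4
step 8: add R to get RRRRRBRR; options L={ -5 } R={ -19/4,-9/2,-4,-3,-2,-1,0 } => -39/8
step 9: add B to get RRRRRBRRB; options L={ -5,-39/8 } R={ -19/4,-9/2,-4,-3,-2,-1,0 } => -77/16
step 10: add R to get RRRRRBRRBR; options L={ -5,-39/8 } R={ -77/16,-19/4,-9/2,-4,-3,-2,-1,0 } => -155/32
step 11: add R to get RRRRRBRRBRR; options L={ -5,-39/8 } R={ -155/32,-77/16,-19/4,-9/2,-4,-3,-2,-1,0 } => -311/64
step 12: add R to get RRRRRBRRBRRR; options L={ -5,-39/8 } R={ -311/64,-155/32,-77/16,-19/4,-9/2,-4,-3,-2,-1,0 } => -623/128
step 13: add B to get RRRRRBRRBRRRB; options L={ -5,-39/8,-623/128 } R={ -311/64,-155/32,-77/16,-19/4,-9/2,-4,-3,-2,-1,0 } => -1245/256
step 14: add R to get RRRRRBRRBRRRBR; options L={ -5,-39/8,-623/128 } R={ -1245/256,-311/64,-155/32,-77/16,-19/4,-9/2,-4,-3,-2,-1,0 } => -2491/512
step 15: add R to get RRRRRBRRBRRRBRR; options L={ -5,-39/8,-623/128 } R={ -2491/512,-1245/256,-311/64,-155/32,-77/16,-19/4,-9/2,-4,-3,-2,-1,0 } => -4983/1024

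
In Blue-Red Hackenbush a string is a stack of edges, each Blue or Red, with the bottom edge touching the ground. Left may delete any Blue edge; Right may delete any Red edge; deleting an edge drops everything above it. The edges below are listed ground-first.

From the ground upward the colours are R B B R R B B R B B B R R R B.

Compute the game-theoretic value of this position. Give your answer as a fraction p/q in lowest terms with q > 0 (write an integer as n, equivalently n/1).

g(R) = {  | 0 } gives -1
g(RB) = { -1 | 0 } gives -1/2
g(RBB) = { -1, -1/2 | 0 } gives -1/4
g(RBBR) = { -1, -1/2 | -1/4, 0 } gives -3/8
g(RBBRR) = { -1, -1/2 | -3/8, -1/4, 0 } gives -7/16
g(RBBRRB) = { -1, -1/2, -7/16 | -3/8, -1/4, 0 } gives -13/32
g(RBBRRBB) = { -1, -1/2, -7/16, -13/32 | -3/8, -1/4, 0 } gives -25/64
g(RBBRRBBR) = { -1, -1/2, -7/16, -13/32 | -25/64, -3/8, -1/4, 0 } gives -51/128
g(RBBRRBBRB) = { -1, -1/2, -7/16, -13/32, -51/128 | -25/64, -3/8, -1/4, 0 } gives -101/256
g(RBBRRBBRBB) = { -1, -1/2, -7/16, -13/32, -51/128, -101/256 | -25/64, -3/8, -1/4, 0 } gives -201/512
g(RBBRRBBRBBB) = { -1, -1/2, -7/16, -13/32, -51/128, -101/256, -201/512 | -25/64, -3/8, -1/4, 0 } gives -401/1024
g(RBBRRBBRBBBR) = { -1, -1/2, -7/16, -13/32, -51/128, -101/256, -201/512 | -401/1024, -25/64, -3/8, -1/4, 0 } gives -803/2048
g(RBBRRBBRBBBRR) = { -1, -1/2, -7/16, -13/32, -51/128, -101/256, -201/512 | -803/2048, -401/1024, -25/64, -3/8, -1/4, 0 } gives -1607/4096
g(RBBRRBBRBBBRRR) = { -1, -1/2, -7/16, -13/32, -51/128, -101/256, -201/512 | -1607/4096, -803/2048, -401/1024, -25/64, -3/8, -1/4, 0 } gives -3215/8192
g(RBBRRBBRBBBRRRB) = { -1, -1/2, -7/16, -13/32, -51/128, -101/256, -201/512, -3215/8192 | -1607/4096, -803/2048, -401/1024, -25/64, -3/8, -1/4, 0 } gives -6429/16384

-6429/16384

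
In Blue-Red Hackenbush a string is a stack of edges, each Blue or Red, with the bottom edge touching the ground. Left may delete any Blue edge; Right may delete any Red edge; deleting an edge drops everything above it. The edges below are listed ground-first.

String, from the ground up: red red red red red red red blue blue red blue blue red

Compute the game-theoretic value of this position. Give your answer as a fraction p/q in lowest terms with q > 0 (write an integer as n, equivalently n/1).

-403/64

1 of 13 · r · max L −∞ · min R 0 so -1
2 of 13 · rr · max L −∞ · min R -1 so -2
3 of 13 · rrr · max L −∞ · min R -2 so -3
4 of 13 · rrrr · max L −∞ · min R -3 so -4
5 of 13 · rrrrr · max L −∞ · min R -4 so -5
6 of 13 · rrrrrr · max L −∞ · min R -5 so -6
7 of 13 · rrrrrrr · max L −∞ · min R -6 so -7
8 of 13 · rrrrrrrb · max L -7 · min R -6 so -13/2
9 of 13 · rrrrrrrbb · max L -13/2 · min R -6 so -25/4
10 of 13 · rrrrrrrbbr · max L -13/2 · min R -25/4 so -51/8
11 of 13 · rrrrrrrbbrb · max L -51/8 · min R -25/4 so -101/16
12 of 13 · rrrrrrrbbrbb · max L -101/16 · min R -25/4 so -201/32
13 of 13 · rrrrrrrbbrbbr · max L -101/16 · min R -201/32 so -403/64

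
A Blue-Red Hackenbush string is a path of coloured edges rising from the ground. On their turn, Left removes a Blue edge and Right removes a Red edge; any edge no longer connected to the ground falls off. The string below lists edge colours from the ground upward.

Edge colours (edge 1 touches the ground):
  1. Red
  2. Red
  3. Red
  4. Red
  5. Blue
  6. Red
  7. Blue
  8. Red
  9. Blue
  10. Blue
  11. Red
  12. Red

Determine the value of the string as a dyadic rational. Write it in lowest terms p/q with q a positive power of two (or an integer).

-935/256

Build G(s[:k]) for k = 1..12, string s = Red Red Red Red Blue Red Blue Red Blue Blue Red Red.
G_1 [R]  L=[(no moves)]  R=[0]  -> -1
G_2 [RR]  L=[(no moves)]  R=[-1,0]  -> -2
G_3 [RRR]  L=[(no moves)]  R=[-2,-1,0]  -> -3
G_4 [RRRR]  L=[(no moves)]  R=[-3,-2,-1,0]  -> -4
G_5 [RRRRB]  L=[-4]  R=[-3,-2,-1,0]  -> -7/2
G_6 [RRRRBR]  L=[-4]  R=[-7/2,-3,-2,-1,0]  -> -15/4
G_7 [RRRRBRB]  L=[-4,-15/4]  R=[-7/2,-3,-2,-1,0]  -> -29/8
G_8 [RRRRBRBR]  L=[-4,-15/4]  R=[-29/8,-7/2,-3,-2,-1,0]  -> -59/16
G_9 [RRRRBRBRB]  L=[-4,-15/4,-59/16]  R=[-29/8,-7/2,-3,-2,-1,0]  -> -117/32
G_10 [RRRRBRBRBB]  L=[-4,-15/4,-59/16,-117/32]  R=[-29/8,-7/2,-3,-2,-1,0]  -> -233/64
G_11 [RRRRBRBRBBR]  L=[-4,-15/4,-59/16,-117/32]  R=[-233/64,-29/8,-7/2,-3,-2,-1,0]  -> -467/128
G_12 [RRRRBRBRBBRR]  L=[-4,-15/4,-59/16,-117/32]  R=[-467/128,-233/64,-29/8,-7/2,-3,-2,-1,0]  -> -935/256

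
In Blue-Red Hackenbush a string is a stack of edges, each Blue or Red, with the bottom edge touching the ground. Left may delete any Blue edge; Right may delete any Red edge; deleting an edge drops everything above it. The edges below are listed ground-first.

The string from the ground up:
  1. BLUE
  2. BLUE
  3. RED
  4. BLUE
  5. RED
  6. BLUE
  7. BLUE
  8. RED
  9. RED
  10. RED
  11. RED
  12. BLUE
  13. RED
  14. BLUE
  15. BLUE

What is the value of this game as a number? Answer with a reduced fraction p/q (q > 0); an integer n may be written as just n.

13847/8192

step 1: add BLUE to get B; options L={ 0 } R={ — } → 1
step 2: add BLUE to get BB; options L={ 0,1 } R={ — } → 2
step 3: add RED to get BBR; options L={ 0,1 } R={ 2 } → 3/2
step 4: add BLUE to get BBRB; options L={ 0,1,3/2 } R={ 2 } → 7/4
step 5: add RED to get BBRBR; options L={ 0,1,3/2 } R={ 7/4,2 } → 13/8
step 6: add BLUE to get BBRBRB; options L={ 0,1,3/2,13/8 } R={ 7/4,2 } → 27/16
step 7: add BLUE to get BBRBRBB; options L={ 0,1,3/2,13/8,27/16 } R={ 7/4,2 } → 55/32
step 8: add RED to get BBRBRBBR; options L={ 0,1,3/2,13/8,27/16 } R={ 55/32,7/4,2 } → 109/64
step 9: add RED to get BBRBRBBRR; options L={ 0,1,3/2,13/8,27/16 } R={ 109/64,55/32,7/4,2 } → 217/128
step 10: add RED to get BBRBRBBRRR; options L={ 0,1,3/2,13/8,27/16 } R={ 217/128,109/64,55/32,7/4,2 } → 433/256
step 11: add RED to get BBRBRBBRRRR; options L={ 0,1,3/2,13/8,27/16 } R={ 433/256,217/128,109/64,55/32,7/4,2 } → 865/512
step 12: add BLUE to get BBRBRBBRRRRB; options L={ 0,1,3/2,13/8,27/16,865/512 } R={ 433/256,217/128,109/64,55/32,7/4,2 } → 1731/1024
step 13: add RED to get BBRBRBBRRRRBR; options L={ 0,1,3/2,13/8,27/16,865/512 } R={ 1731/1024,433/256,217/128,109/64,55/32,7/4,2 } → 3461/2048
step 14: add BLUE to get BBRBRBBRRRRBRB; options L={ 0,1,3/2,13/8,27/16,865/512,3461/2048 } R={ 1731/1024,433/256,217/128,109/64,55/32,7/4,2 } → 6923/4096
step 15: add BLUE to get BBRBRBBRRRRBRBB; options L={ 0,1,3/2,13/8,27/16,865/512,3461/2048,6923/4096 } R={ 1731/1024,433/256,217/128,109/64,55/32,7/4,2 } → 13847/8192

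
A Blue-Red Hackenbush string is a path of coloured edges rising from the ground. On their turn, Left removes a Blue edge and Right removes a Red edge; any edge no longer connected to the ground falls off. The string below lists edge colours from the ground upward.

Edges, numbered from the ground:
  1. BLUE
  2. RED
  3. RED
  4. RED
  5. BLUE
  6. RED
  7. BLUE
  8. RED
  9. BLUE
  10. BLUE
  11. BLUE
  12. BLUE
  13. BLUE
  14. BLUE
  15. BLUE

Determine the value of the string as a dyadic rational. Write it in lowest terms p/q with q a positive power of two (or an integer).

2815/16384

Prefix values for BLUE RED RED RED BLUE RED BLUE RED BLUE BLUE BLUE BLUE BLUE BLUE BLUE via {L|R} + simplicity:
1 of 15 · B · max L 0 · min R +∞ -> 1
2 of 15 · BR · max L 0 · min R 1 -> 1/2
3 of 15 · BRR · max L 0 · min R 1/2 -> 1/4
4 of 15 · BRRR · max L 0 · min R 1/4 -> 1/8
5 of 15 · BRRRB · max L 1/8 · min R 1/4 -> 3/16
6 of 15 · BRRRBR · max L 1/8 · min R 3/16 -> 5/32
7 of 15 · BRRRBRB · max L 5/32 · min R 3/16 -> 11/64
8 of 15 · BRRRBRBR · max L 5/32 · min R 11/64 -> 21/128
9 of 15 · BRRRBRBRB · max L 21/128 · min R 11/64 -> 43/256
10 of 15 · BRRRBRBRBB · max L 43/256 · min R 11/64 -> 87/512
11 of 15 · BRRRBRBRBBB · max L 87/512 · min R 11/64 -> 175/1024
12 of 15 · BRRRBRBRBBBB · max L 175/1024 · min R 11/64 -> 351/2048
13 of 15 · BRRRBRBRBBBBB · max L 351/2048 · min R 11/64 -> 703/4096
14 of 15 · BRRRBRBRBBBBBB · max L 703/4096 · min R 11/64 -> 1407/8192
15 of 15 · BRRRBRBRBBBBBBB · max L 1407/8192 · min R 11/64 -> 2815/16384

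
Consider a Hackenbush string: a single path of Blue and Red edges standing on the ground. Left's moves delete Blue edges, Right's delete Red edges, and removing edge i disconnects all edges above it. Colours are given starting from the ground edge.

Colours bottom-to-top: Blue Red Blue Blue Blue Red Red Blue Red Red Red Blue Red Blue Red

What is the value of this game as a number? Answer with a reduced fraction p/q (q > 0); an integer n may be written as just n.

14613/16384

Recurse on prefixes of the 15-edge string Blue Red Blue Blue Blue Red Red Blue Red Red Red Blue Red Blue Red:
edge 1 of 15 (Blue): { 0 | · } so 1
edge 2 of 15 (Red): { 0 | 1 } so 1/2
edge 3 of 15 (Blue): { 0, 1/2 | 1 } so 3/4
edge 4 of 15 (Blue): { 0, 1/2, 3/4 | 1 } so 7/8
edge 5 of 15 (Blue): { 0, 1/2, 3/4, 7/8 | 1 } so 15/16
edge 6 of 15 (Red): { 0, 1/2, 3/4, 7/8 | 15/16, 1 } so 29/32
edge 7 of 15 (Red): { 0, 1/2, 3/4, 7/8 | 29/32, 15/16, 1 } so 57/64
edge 8 of 15 (Blue): { 0, 1/2, 3/4, 7/8, 57/64 | 29/32, 15/16, 1 } so 115/128
edge 9 of 15 (Red): { 0, 1/2, 3/4, 7/8, 57/64 | 115/128, 29/32, 15/16, 1 } so 229/256
edge 10 of 15 (Red): { 0, 1/2, 3/4, 7/8, 57/64 | 229/256, 115/128, 29/32, 15/16, 1 } so 457/512
edge 11 of 15 (Red): { 0, 1/2, 3/4, 7/8, 57/64 | 457/512, 229/256, 115/128, 29/32, 15/16, 1 } so 913/1024
edge 12 of 15 (Blue): { 0, 1/2, 3/4, 7/8, 57/64, 913/1024 | 457/512, 229/256, 115/128, 29/32, 15/16, 1 } so 1827/2048
edge 13 of 15 (Red): { 0, 1/2, 3/4, 7/8, 57/64, 913/1024 | 1827/2048, 457/512, 229/256, 115/128, 29/32, 15/16, 1 } so 3653/4096
edge 14 of 15 (Blue): { 0, 1/2, 3/4, 7/8, 57/64, 913/1024, 3653/4096 | 1827/2048, 457/512, 229/256, 115/128, 29/32, 15/16, 1 } so 7307/8192
edge 15 of 15 (Red): { 0, 1/2, 3/4, 7/8, 57/64, 913/1024, 3653/4096 | 7307/8192, 1827/2048, 457/512, 229/256, 115/128, 29/32, 15/16, 1 } so 14613/16384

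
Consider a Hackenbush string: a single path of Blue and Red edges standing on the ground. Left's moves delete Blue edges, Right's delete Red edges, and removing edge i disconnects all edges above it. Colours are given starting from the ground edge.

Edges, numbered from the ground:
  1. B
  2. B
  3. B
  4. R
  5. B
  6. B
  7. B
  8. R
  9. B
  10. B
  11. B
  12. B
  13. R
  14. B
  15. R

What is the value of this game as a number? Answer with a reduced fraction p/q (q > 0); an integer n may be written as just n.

1 of 15 · B · max L 0 · min R +∞ → 1
2 of 15 · BB · max L 1 · min R +∞ → 2
3 of 15 · BBB · max L 2 · min R +∞ → 3
4 of 15 · BBBR · max L 2 · min R 3 → 5/2
5 of 15 · BBBRB · max L 5/2 · min R 3 → 11/4
6 of 15 · BBBRBB · max L 11/4 · min R 3 → 23/8
7 of 15 · BBBRBBB · max L 23/8 · min R 3 → 47/16
8 of 15 · BBBRBBBR · max L 23/8 · min R 47/16 → 93/32
9 of 15 · BBBRBBBRB · max L 93/32 · min R 47/16 → 187/64
10 of 15 · BBBRBBBRBB · max L 187/64 · min R 47/16 → 375/128
11 of 15 · BBBRBBBRBBB · max L 375/128 · min R 47/16 → 751/256
12 of 15 · BBBRBBBRBBBB · max L 751/256 · min R 47/16 → 1503/512
13 of 15 · BBBRBBBRBBBBR · max L 751/256 · min R 1503/512 → 3005/1024
14 of 15 · BBBRBBBRBBBBRB · max L 3005/1024 · min R 1503/512 → 6011/2048
15 of 15 · BBBRBBBRBBBBRBR · max L 3005/1024 · min R 6011/2048 → 12021/4096

12021/4096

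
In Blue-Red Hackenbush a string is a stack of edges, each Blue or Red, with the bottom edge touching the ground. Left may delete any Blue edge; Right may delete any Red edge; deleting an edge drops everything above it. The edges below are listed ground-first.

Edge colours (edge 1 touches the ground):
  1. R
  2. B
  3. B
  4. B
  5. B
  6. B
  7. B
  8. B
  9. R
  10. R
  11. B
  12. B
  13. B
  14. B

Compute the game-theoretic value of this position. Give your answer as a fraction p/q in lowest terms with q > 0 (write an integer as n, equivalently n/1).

Recurse on prefixes of the 14-edge string R B B B B B B B R R B B B B:
step 1: add R to get R; options L={ — } R={ 0 } -> -1
step 2: add B to get RB; options L={ -1 } R={ 0 } -> -1/2
step 3: add B to get RBB; options L={ -1 -1/2 } R={ 0 } -> -1/4
step 4: add B to get RBBB; options L={ -1 -1/2 -1/4 } R={ 0 } -> -1/8
step 5: add B to get RBBBB; options L={ -1 -1/2 -1/4 -1/8 } R={ 0 } -> -1/16
step 6: add B to get RBBBBB; options L={ -1 -1/2 -1/4 -1/8 -1/16 } R={ 0 } -> -1/32
step 7: add B to get RBBBBBB; options L={ -1 -1/2 -1/4 -1/8 -1/16 -1/32 } R={ 0 } -> -1/64
step 8: add B to get RBBBBBBB; options L={ -1 -1/2 -1/4 -1/8 -1/16 -1/32 -1/64 } R={ 0 } -> -1/128
step 9: add R to get RBBBBBBBR; options L={ -1 -1/2 -1/4 -1/8 -1/16 -1/32 -1/64 } R={ -1/128 0 } -> -3/256
step 10: add R to get RBBBBBBBRR; options L={ -1 -1/2 -1/4 -1/8 -1/16 -1/32 -1/64 } R={ -3/256 -1/128 0 } -> -7/512
step 11: add B to get RBBBBBBBRRB; options L={ -1 -1/2 -1/4 -1/8 -1/16 -1/32 -1/64 -7/512 } R={ -3/256 -1/128 0 } -> -13/1024
step 12: add B to get RBBBBBBBRRBB; options L={ -1 -1/2 -1/4 -1/8 -1/16 -1/32 -1/64 -7/512 -13/1024 } R={ -3/256 -1/128 0 } -> -25/2048
step 13: add B to get RBBBBBBBRRBBB; options L={ -1 -1/2 -1/4 -1/8 -1/16 -1/32 -1/64 -7/512 -13/1024 -25/2048 } R={ -3/256 -1/128 0 } -> -49/4096
step 14: add B to get RBBBBBBBRRBBBB; options L={ -1 -1/2 -1/4 -1/8 -1/16 -1/32 -1/64 -7/512 -13/1024 -25/2048 -49/4096 } R={ -3/256 -1/128 0 } -> -97/8192

-97/8192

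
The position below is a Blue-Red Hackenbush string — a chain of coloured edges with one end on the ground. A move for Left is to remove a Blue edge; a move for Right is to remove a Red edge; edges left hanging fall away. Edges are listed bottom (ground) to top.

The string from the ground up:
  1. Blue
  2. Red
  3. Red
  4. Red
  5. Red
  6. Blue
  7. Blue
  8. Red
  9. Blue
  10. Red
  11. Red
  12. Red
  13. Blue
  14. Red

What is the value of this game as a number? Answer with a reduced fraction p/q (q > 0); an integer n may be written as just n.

837/8192

Build v(s[:k]) for k = 1..14, string s = Blue Red Red Red Red Blue Blue Red Blue Red Red Red Blue Red.
step 1: add Blue to get B; options L={ 0 } R={ · } gives 1
step 2: add Red to get BR; options L={ 0 } R={ 1 } gives 1/2
step 3: add Red to get BRR; options L={ 0 } R={ 1/2,1 } gives 1/4
step 4: add Red to get BRRR; options L={ 0 } R={ 1/4,1/2,1 } gives 1/8
step 5: add Red to get BRRRR; options L={ 0 } R={ 1/8,1/4,1/2,1 } gives 1/16
step 6: add Blue to get BRRRRB; options L={ 0,1/16 } R={ 1/8,1/4,1/2,1 } gives 3/32
step 7: add Blue to get BRRRRBB; options L={ 0,1/16,3/32 } R={ 1/8,1/4,1/2,1 } gives 7/64
step 8: add Red to get BRRRRBBR; options L={ 0,1/16,3/32 } R={ 7/64,1/8,1/4,1/2,1 } gives 13/128
step 9: add Blue to get BRRRRBBRB; options L={ 0,1/16,3/32,13/128 } R={ 7/64,1/8,1/4,1/2,1 } gives 27/256
step 10: add Red to get BRRRRBBRBR; options L={ 0,1/16,3/32,13/128 } R={ 27/256,7/64,1/8,1/4,1/2,1 } gives 53/512
step 11: add Red to get BRRRRBBRBRR; options L={ 0,1/16,3/32,13/128 } R={ 53/512,27/256,7/64,1/8,1/4,1/2,1 } gives 105/1024
step 12: add Red to get BRRRRBBRBRRR; options L={ 0,1/16,3/32,13/128 } R={ 105/1024,53/512,27/256,7/64,1/8,1/4,1/2,1 } gives 209/2048
step 13: add Blue to get BRRRRBBRBRRRB; options L={ 0,1/16,3/32,13/128,209/2048 } R={ 105/1024,53/512,27/256,7/64,1/8,1/4,1/2,1 } gives 419/4096
step 14: add Red to get BRRRRBBRBRRRBR; options L={ 0,1/16,3/32,13/128,209/2048 } R={ 419/4096,105/1024,53/512,27/256,7/64,1/8,1/4,1/2,1 } gives 837/8192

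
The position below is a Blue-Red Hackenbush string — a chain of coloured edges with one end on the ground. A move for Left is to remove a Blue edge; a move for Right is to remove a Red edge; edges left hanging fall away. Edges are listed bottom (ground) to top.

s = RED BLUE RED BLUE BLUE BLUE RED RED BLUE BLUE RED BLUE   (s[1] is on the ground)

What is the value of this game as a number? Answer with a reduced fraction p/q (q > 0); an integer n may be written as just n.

Prefix values for RED BLUE RED BLUE BLUE BLUE RED RED BLUE BLUE RED BLUE via {L|R} + simplicity:
R: Left { ∅ }, Right { 0 } ⇒ simplest -1
RB: Left { -1 }, Right { 0 } ⇒ simplest -1/2
RBR: Left { -1 }, Right { -1/2; 0 } ⇒ simplest -3/4
RBRB: Left { -1; -3/4 }, Right { -1/2; 0 } ⇒ simplest -5/8
RBRBB: Left { -1; -3/4; -5/8 }, Right { -1/2; 0 } ⇒ simplest -9/16
RBRBBB: Left { -1; -3/4; -5/8; -9/16 }, Right { -1/2; 0 } ⇒ simplest -17/32
RBRBBBR: Left { -1; -3/4; -5/8; -9/16 }, Right { -17/32; -1/2; 0 } ⇒ simplest -35/64
RBRBBBRR: Left { -1; -3/4; -5/8; -9/16 }, Right { -35/64; -17/32; -1/2; 0 } ⇒ simplest -71/128
RBRBBBRRB: Left { -1; -3/4; -5/8; -9/16; -71/128 }, Right { -35/64; -17/32; -1/2; 0 } ⇒ simplest -141/256
RBRBBBRRBB: Left { -1; -3/4; -5/8; -9/16; -71/128; -141/256 }, Right { -35/64; -17/32; -1/2; 0 } ⇒ simplest -281/512
RBRBBBRRBBR: Left { -1; -3/4; -5/8; -9/16; -71/128; -141/256 }, Right { -281/512; -35/64; -17/32; -1/2; 0 } ⇒ simplest -563/1024
RBRBBBRRBBRB: Left { -1; -3/4; -5/8; -9/16; -71/128; -141/256; -563/1024 }, Right { -281/512; -35/64; -17/32; -1/2; 0 } ⇒ simplest -1125/2048

-1125/2048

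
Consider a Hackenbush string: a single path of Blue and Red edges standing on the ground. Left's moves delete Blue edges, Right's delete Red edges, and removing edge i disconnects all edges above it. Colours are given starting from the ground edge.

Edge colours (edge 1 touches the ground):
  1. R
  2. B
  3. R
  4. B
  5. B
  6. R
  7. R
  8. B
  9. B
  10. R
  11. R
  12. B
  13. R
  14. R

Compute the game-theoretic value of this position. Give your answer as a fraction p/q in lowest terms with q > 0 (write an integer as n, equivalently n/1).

G(R) = { none | 0 } ⇒ -1
G(RB) = { -1 | 0 } ⇒ -1/2
G(RBR) = { -1 | -1/2; 0 } ⇒ -3/4
G(RBRB) = { -1; -3/4 | -1/2; 0 } ⇒ -5/8
G(RBRBB) = { -1; -3/4; -5/8 | -1/2; 0 } ⇒ -9/16
G(RBRBBR) = { -1; -3/4; -5/8 | -9/16; -1/2; 0 } ⇒ -19/32
G(RBRBBRR) = { -1; -3/4; -5/8 | -19/32; -9/16; -1/2; 0 } ⇒ -39/64
G(RBRBBRRB) = { -1; -3/4; -5/8; -39/64 | -19/32; -9/16; -1/2; 0 } ⇒ -77/128
G(RBRBBRRBB) = { -1; -3/4; -5/8; -39/64; -77/128 | -19/32; -9/16; -1/2; 0 } ⇒ -153/256
G(RBRBBRRBBR) = { -1; -3/4; -5/8; -39/64; -77/128 | -153/256; -19/32; -9/16; -1/2; 0 } ⇒ -307/512
G(RBRBBRRBBRR) = { -1; -3/4; -5/8; -39/64; -77/128 | -307/512; -153/256; -19/32; -9/16; -1/2; 0 } ⇒ -615/1024
G(RBRBBRRBBRRB) = { -1; -3/4; -5/8; -39/64; -77/128; -615/1024 | -307/512; -153/256; -19/32; -9/16; -1/2; 0 } ⇒ -1229/2048
G(RBRBBRRBBRRBR) = { -1; -3/4; -5/8; -39/64; -77/128; -615/1024 | -1229/2048; -307/512; -153/256; -19/32; -9/16; -1/2; 0 } ⇒ -2459/4096
G(RBRBBRRBBRRBRR) = { -1; -3/4; -5/8; -39/64; -77/128; -615/1024 | -2459/4096; -1229/2048; -307/512; -153/256; -19/32; -9/16; -1/2; 0 } ⇒ -4919/8192

-4919/8192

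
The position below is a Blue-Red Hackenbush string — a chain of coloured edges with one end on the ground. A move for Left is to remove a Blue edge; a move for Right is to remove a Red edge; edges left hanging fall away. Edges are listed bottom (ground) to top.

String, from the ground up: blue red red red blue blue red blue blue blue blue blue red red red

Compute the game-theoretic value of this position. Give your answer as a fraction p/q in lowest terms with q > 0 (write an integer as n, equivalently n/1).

3569/16384

Recurse on prefixes of the 15-edge string blue red red red blue blue red blue blue blue blue blue red red red:
edge 1 of 15 (blue): { 0 | — } → 1
edge 2 of 15 (red): { 0 | 1 } → 1/2
edge 3 of 15 (red): { 0 | 1/2, 1 } → 1/4
edge 4 of 15 (red): { 0 | 1/4, 1/2, 1 } → 1/8
edge 5 of 15 (blue): { 0, 1/8 | 1/4, 1/2, 1 } → 3/16
edge 6 of 15 (blue): { 0, 1/8, 3/16 | 1/4, 1/2, 1 } → 7/32
edge 7 of 15 (red): { 0, 1/8, 3/16 | 7/32, 1/4, 1/2, 1 } → 13/64
edge 8 of 15 (blue): { 0, 1/8, 3/16, 13/64 | 7/32, 1/4, 1/2, 1 } → 27/128
edge 9 of 15 (blue): { 0, 1/8, 3/16, 13/64, 27/128 | 7/32, 1/4, 1/2, 1 } → 55/256
edge 10 of 15 (blue): { 0, 1/8, 3/16, 13/64, 27/128, 55/256 | 7/32, 1/4, 1/2, 1 } → 111/512
edge 11 of 15 (blue): { 0, 1/8, 3/16, 13/64, 27/128, 55/256, 111/512 | 7/32, 1/4, 1/2, 1 } → 223/1024
edge 12 of 15 (blue): { 0, 1/8, 3/16, 13/64, 27/128, 55/256, 111/512, 223/1024 | 7/32, 1/4, 1/2, 1 } → 447/2048
edge 13 of 15 (red): { 0, 1/8, 3/16, 13/64, 27/128, 55/256, 111/512, 223/1024 | 447/2048, 7/32, 1/4, 1/2, 1 } → 893/4096
edge 14 of 15 (red): { 0, 1/8, 3/16, 13/64, 27/128, 55/256, 111/512, 223/1024 | 893/4096, 447/2048, 7/32, 1/4, 1/2, 1 } → 1785/8192
edge 15 of 15 (red): { 0, 1/8, 3/16, 13/64, 27/128, 55/256, 111/512, 223/1024 | 1785/8192, 893/4096, 447/2048, 7/32, 1/4, 1/2, 1 } → 3569/16384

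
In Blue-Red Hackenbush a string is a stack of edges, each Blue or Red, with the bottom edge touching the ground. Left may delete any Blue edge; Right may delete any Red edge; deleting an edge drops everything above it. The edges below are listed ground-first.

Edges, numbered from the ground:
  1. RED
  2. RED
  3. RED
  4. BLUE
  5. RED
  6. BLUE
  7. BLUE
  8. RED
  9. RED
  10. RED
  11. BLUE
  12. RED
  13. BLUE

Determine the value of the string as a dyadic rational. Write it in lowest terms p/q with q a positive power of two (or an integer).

-2677/1024

Prefix values for RED RED RED BLUE RED BLUE BLUE RED RED RED BLUE RED BLUE via {L|R} + simplicity:
1 of 13 · R · max L −∞ · min R 0 -> -1
2 of 13 · RR · max L −∞ · min R -1 -> -2
3 of 13 · RRR · max L −∞ · min R -2 -> -3
4 of 13 · RRRB · max L -3 · min R -2 -> -5/2
5 of 13 · RRRBR · max L -3 · min R -5/2 -> -11/4
6 of 13 · RRRBRB · max L -11/4 · min R -5/2 -> -21/8
7 of 13 · RRRBRBB · max L -21/8 · min R -5/2 -> -41/16
8 of 13 · RRRBRBBR · max L -21/8 · min R -41/16 -> -83/32
9 of 13 · RRRBRBBRR · max L -21/8 · min R -83/32 -> -167/64
10 of 13 · RRRBRBBRRR · max L -21/8 · min R -167/64 -> -335/128
11 of 13 · RRRBRBBRRRB · max L -335/128 · min R -167/64 -> -669/256
12 of 13 · RRRBRBBRRRBR · max L -335/128 · min R -669/256 -> -1339/512
13 of 13 · RRRBRBBRRRBRB · max L -1339/512 · min R -669/256 -> -2677/1024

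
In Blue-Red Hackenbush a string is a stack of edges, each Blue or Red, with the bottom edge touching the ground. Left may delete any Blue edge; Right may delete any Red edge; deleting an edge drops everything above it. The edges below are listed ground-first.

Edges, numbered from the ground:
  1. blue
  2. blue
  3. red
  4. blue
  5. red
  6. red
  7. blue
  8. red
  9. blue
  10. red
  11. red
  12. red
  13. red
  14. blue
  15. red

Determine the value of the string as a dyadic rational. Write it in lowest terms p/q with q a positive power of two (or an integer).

12933/8192

Recurse on prefixes of the 15-edge string blue blue red blue red red blue red blue red red red red blue red:
val_1 [b]  L=[0]  R=[∅]  -> 1
val_2 [bb]  L=[0 1]  R=[∅]  -> 2
val_3 [bbr]  L=[0 1]  R=[2]  -> 3/2
val_4 [bbrb]  L=[0 1 3/2]  R=[2]  -> 7/4
val_5 [bbrbr]  L=[0 1 3/2]  R=[7/4 2]  -> 13/8
val_6 [bbrbrr]  L=[0 1 3/2]  R=[13/8 7/4 2]  -> 25/16
val_7 [bbrbrrb]  L=[0 1 3/2 25/16]  R=[13/8 7/4 2]  -> 51/32
val_8 [bbrbrrbr]  L=[0 1 3/2 25/16]  R=[51/32 13/8 7/4 2]  -> 101/64
val_9 [bbrbrrbrb]  L=[0 1 3/2 25/16 101/64]  R=[51/32 13/8 7/4 2]  -> 203/128
val_10 [bbrbrrbrbr]  L=[0 1 3/2 25/16 101/64]  R=[203/128 51/32 13/8 7/4 2]  -> 405/256
val_11 [bbrbrrbrbrr]  L=[0 1 3/2 25/16 101/64]  R=[405/256 203/128 51/32 13/8 7/4 2]  -> 809/512
val_12 [bbrbrrbrbrrr]  L=[0 1 3/2 25/16 101/64]  R=[809/512 405/256 203/128 51/32 13/8 7/4 2]  -> 1617/1024
val_13 [bbrbrrbrbrrrr]  L=[0 1 3/2 25/16 101/64]  R=[1617/1024 809/512 405/256 203/128 51/32 13/8 7/4 2]  -> 3233/2048
val_14 [bbrbrrbrbrrrrb]  L=[0 1 3/2 25/16 101/64 3233/2048]  R=[1617/1024 809/512 405/256 203/128 51/32 13/8 7/4 2]  -> 6467/4096
val_15 [bbrbrrbrbrrrrbr]  L=[0 1 3/2 25/16 101/64 3233/2048]  R=[6467/4096 1617/1024 809/512 405/256 203/128 51/32 13/8 7/4 2]  -> 12933/8192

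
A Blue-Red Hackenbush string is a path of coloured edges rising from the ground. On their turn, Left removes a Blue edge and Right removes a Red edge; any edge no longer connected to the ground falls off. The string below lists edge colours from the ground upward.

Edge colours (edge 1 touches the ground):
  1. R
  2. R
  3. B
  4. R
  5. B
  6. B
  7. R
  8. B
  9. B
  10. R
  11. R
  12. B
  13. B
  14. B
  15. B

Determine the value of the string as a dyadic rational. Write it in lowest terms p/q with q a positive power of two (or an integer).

-12897/8192

g_1 [R]  L=[·]  R=[0]  => -1
g_2 [RR]  L=[·]  R=[-1; 0]  => -2
g_3 [RRB]  L=[-2]  R=[-1; 0]  => -3/2
g_4 [RRBR]  L=[-2]  R=[-3/2; -1; 0]  => -7/4
g_5 [RRBRB]  L=[-2; -7/4]  R=[-3/2; -1; 0]  => -13/8
g_6 [RRBRBB]  L=[-2; -7/4; -13/8]  R=[-3/2; -1; 0]  => -25/16
g_7 [RRBRBBR]  L=[-2; -7/4; -13/8]  R=[-25/16; -3/2; -1; 0]  => -51/32
g_8 [RRBRBBRB]  L=[-2; -7/4; -13/8; -51/32]  R=[-25/16; -3/2; -1; 0]  => -101/64
g_9 [RRBRBBRBB]  L=[-2; -7/4; -13/8; -51/32; -101/64]  R=[-25/16; -3/2; -1; 0]  => -201/128
g_10 [RRBRBBRBBR]  L=[-2; -7/4; -13/8; -51/32; -101/64]  R=[-201/128; -25/16; -3/2; -1; 0]  => -403/256
g_11 [RRBRBBRBBRR]  L=[-2; -7/4; -13/8; -51/32; -101/64]  R=[-403/256; -201/128; -25/16; -3/2; -1; 0]  => -807/512
g_12 [RRBRBBRBBRRB]  L=[-2; -7/4; -13/8; -51/32; -101/64; -807/512]  R=[-403/256; -201/128; -25/16; -3/2; -1; 0]  => -1613/1024
g_13 [RRBRBBRBBRRBB]  L=[-2; -7/4; -13/8; -51/32; -101/64; -807/512; -1613/1024]  R=[-403/256; -201/128; -25/16; -3/2; -1; 0]  => -3225/2048
g_14 [RRBRBBRBBRRBBB]  L=[-2; -7/4; -13/8; -51/32; -101/64; -807/512; -1613/1024; -3225/2048]  R=[-403/256; -201/128; -25/16; -3/2; -1; 0]  => -6449/4096
g_15 [RRBRBBRBBRRBBBB]  L=[-2; -7/4; -13/8; -51/32; -101/64; -807/512; -1613/1024; -3225/2048; -6449/4096]  R=[-403/256; -201/128; -25/16; -3/2; -1; 0]  => -12897/8192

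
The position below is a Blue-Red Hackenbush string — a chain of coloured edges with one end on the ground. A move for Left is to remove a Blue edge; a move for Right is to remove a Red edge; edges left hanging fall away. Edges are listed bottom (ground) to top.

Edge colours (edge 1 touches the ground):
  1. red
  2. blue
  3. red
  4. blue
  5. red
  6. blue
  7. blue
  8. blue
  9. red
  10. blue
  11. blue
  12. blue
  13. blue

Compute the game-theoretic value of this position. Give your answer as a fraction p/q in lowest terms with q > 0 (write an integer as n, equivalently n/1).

Build g(s[:k]) for k = 1..13, string s = red blue red blue red blue blue blue red blue blue blue blue.
step 1: add red to get r; options L={ · } R={ 0 } → -1
step 2: add blue to get rb; options L={ -1 } R={ 0 } → -1/2
step 3: add red to get rbr; options L={ -1 } R={ -1/2 0 } → -3/4
step 4: add blue to get rbrb; options L={ -1 -3/4 } R={ -1/2 0 } → -5/8
step 5: add red to get rbrbr; options L={ -1 -3/4 } R={ -5/8 -1/2 0 } → -11/16
step 6: add blue to get rbrbrb; options L={ -1 -3/4 -11/16 } R={ -5/8 -1/2 0 } → -21/32
step 7: add blue to get rbrbrbb; options L={ -1 -3/4 -11/16 -21/32 } R={ -5/8 -1/2 0 } → -41/64
step 8: add blue to get rbrbrbbb; options L={ -1 -3/4 -11/16 -21/32 -41/64 } R={ -5/8 -1/2 0 } → -81/128
step 9: add red to get rbrbrbbbr; options L={ -1 -3/4 -11/16 -21/32 -41/64 } R={ -81/128 -5/8 -1/2 0 } → -163/256
step 10: add blue to get rbrbrbbbrb; options L={ -1 -3/4 -11/16 -21/32 -41/64 -163/256 } R={ -81/128 -5/8 -1/2 0 } → -325/512
step 11: add blue to get rbrbrbbbrbb; options L={ -1 -3/4 -11/16 -21/32 -41/64 -163/256 -325/512 } R={ -81/128 -5/8 -1/2 0 } → -649/1024
step 12: add blue to get rbrbrbbbrbbb; options L={ -1 -3/4 -11/16 -21/32 -41/64 -163/256 -325/512 -649/1024 } R={ -81/128 -5/8 -1/2 0 } → -1297/2048
step 13: add blue to get rbrbrbbbrbbbb; options L={ -1 -3/4 -11/16 -21/32 -41/64 -163/256 -325/512 -649/1024 -1297/2048 } R={ -81/128 -5/8 -1/2 0 } → -2593/4096

-2593/4096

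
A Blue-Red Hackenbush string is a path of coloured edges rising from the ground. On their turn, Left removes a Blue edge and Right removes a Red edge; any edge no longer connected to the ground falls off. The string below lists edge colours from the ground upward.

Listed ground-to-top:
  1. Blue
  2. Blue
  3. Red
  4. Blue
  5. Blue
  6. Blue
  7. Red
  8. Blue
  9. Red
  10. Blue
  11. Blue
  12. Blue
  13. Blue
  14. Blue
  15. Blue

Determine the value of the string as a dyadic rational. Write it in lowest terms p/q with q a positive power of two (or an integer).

Build G(s[:k]) for k = 1..15, string s = Blue Blue Red Blue Blue Blue Red Blue Red Blue Blue Blue Blue Blue Blue.
B: Left { 0 }, Right {  } => simplest 1
BB: Left { 0,1 }, Right {  } => simplest 2
BBR: Left { 0,1 }, Right { 2 } => simplest 3/2
BBRB: Left { 0,1,3/2 }, Right { 2 } => simplest 7/4
BBRBB: Left { 0,1,3/2,7/4 }, Right { 2 } => simplest 15/8
BBRBBB: Left { 0,1,3/2,7/4,15/8 }, Right { 2 } => simplest 31/16
BBRBBBR: Left { 0,1,3/2,7/4,15/8 }, Right { 31/16,2 } => simplest 61/32
BBRBBBRB: Left { 0,1,3/2,7/4,15/8,61/32 }, Right { 31/16,2 } => simplest 123/64
BBRBBBRBR: Left { 0,1,3/2,7/4,15/8,61/32 }, Right { 123/64,31/16,2 } => simplest 245/128
BBRBBBRBRB: Left { 0,1,3/2,7/4,15/8,61/32,245/128 }, Right { 123/64,31/16,2 } => simplest 491/256
BBRBBBRBRBB: Left { 0,1,3/2,7/4,15/8,61/32,245/128,491/256 }, Right { 123/64,31/16,2 } => simplest 983/512
BBRBBBRBRBBB: Left { 0,1,3/2,7/4,15/8,61/32,245/128,491/256,983/512 }, Right { 123/64,31/16,2 } => simplest 1967/1024
BBRBBBRBRBBBB: Left { 0,1,3/2,7/4,15/8,61/32,245/128,491/256,983/512,1967/1024 }, Right { 123/64,31/16,2 } => simplest 3935/2048
BBRBBBRBRBBBBB: Left { 0,1,3/2,7/4,15/8,61/32,245/128,491/256,983/512,1967/1024,3935/2048 }, Right { 123/64,31/16,2 } => simplest 7871/4096
BBRBBBRBRBBBBBB: Left { 0,1,3/2,7/4,15/8,61/32,245/128,491/256,983/512,1967/1024,3935/2048,7871/4096 }, Right { 123/64,31/16,2 } => simplest 15743/8192

15743/8192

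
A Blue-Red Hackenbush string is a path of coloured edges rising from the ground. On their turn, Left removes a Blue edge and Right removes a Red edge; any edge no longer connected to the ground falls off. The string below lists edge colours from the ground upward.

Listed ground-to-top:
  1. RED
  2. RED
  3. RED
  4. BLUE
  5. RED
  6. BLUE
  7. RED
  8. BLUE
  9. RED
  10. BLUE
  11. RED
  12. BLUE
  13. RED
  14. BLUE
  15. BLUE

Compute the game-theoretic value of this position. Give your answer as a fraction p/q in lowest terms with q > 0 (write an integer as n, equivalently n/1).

step 1: add RED to get R; options L={ · } R={ 0 } -> -1
step 2: add RED to get RR; options L={ · } R={ -1 0 } -> -2
step 3: add RED to get RRR; options L={ · } R={ -2 -1 0 } -> -3
step 4: add BLUE to get RRRB; options L={ -3 } R={ -2 -1 0 } -> -5/2
step 5: add RED to get RRRBR; options L={ -3 } R={ -5/2 -2 -1 0 } -> -11/4
step 6: add BLUE to get RRRBRB; options L={ -3 -11/4 } R={ -5/2 -2 -1 0 } -> -21/8
step 7: add RED to get RRRBRBR; options L={ -3 -11/4 } R={ -21/8 -5/2 -2 -1 0 } -> -43/16
step 8: add BLUE to get RRRBRBRB; options L={ -3 -11/4 -43/16 } R={ -21/8 -5/2 -2 -1 0 } -> -85/32
step 9: add RED to get RRRBRBRBR; options L={ -3 -11/4 -43/16 } R={ -85/32 -21/8 -5/2 -2 -1 0 } -> -171/64
step 10: add BLUE to get RRRBRBRBRB; options L={ -3 -11/4 -43/16 -171/64 } R={ -85/32 -21/8 -5/2 -2 -1 0 } -> -341/128
step 11: add RED to get RRRBRBRBRBR; options L={ -3 -11/4 -43/16 -171/64 } R={ -341/128 -85/32 -21/8 -5/2 -2 -1 0 } -> -683/256
step 12: add BLUE to get RRRBRBRBRBRB; options L={ -3 -11/4 -43/16 -171/64 -683/256 } R={ -341/128 -85/32 -21/8 -5/2 -2 -1 0 } -> -1365/512
step 13: add RED to get RRRBRBRBRBRBR; options L={ -3 -11/4 -43/16 -171/64 -683/256 } R={ -1365/512 -341/128 -85/32 -21/8 -5/2 -2 -1 0 } -> -2731/1024
step 14: add BLUE to get RRRBRBRBRBRBRB; options L={ -3 -11/4 -43/16 -171/64 -683/256 -2731/1024 } R={ -1365/512 -341/128 -85/32 -21/8 -5/2 -2 -1 0 } -> -5461/2048
step 15: add BLUE to get RRRBRBRBRBRBRBB; options L={ -3 -11/4 -43/16 -171/64 -683/256 -2731/1024 -5461/2048 } R={ -1365/512 -341/128 -85/32 -21/8 -5/2 -2 -1 0 } -> -10921/4096

-10921/4096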